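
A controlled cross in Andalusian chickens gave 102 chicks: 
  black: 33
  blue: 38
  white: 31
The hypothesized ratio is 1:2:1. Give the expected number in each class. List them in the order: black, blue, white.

Total ratio parts = 4. Expected numbers out of 102:
  black: 102 × 1/4 = 25.5
  blue: 102 × 2/4 = 51
  white: 102 × 1/4 = 25.5

25.5, 51, 25.5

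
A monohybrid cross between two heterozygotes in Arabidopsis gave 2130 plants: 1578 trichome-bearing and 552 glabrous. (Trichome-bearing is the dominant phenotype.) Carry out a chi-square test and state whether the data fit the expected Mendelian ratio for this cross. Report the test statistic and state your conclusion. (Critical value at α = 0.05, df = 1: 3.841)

For a monohybrid cross between heterozygotes with complete dominance, the expected phenotypic ratio is 3:1.
The 3:1 ratio has 4 parts, so with N = 2130 the expected counts are:
  trichome-bearing: 2130 × 3/4 = 1597.5
  glabrous: 2130 × 1/4 = 532.5
χ² = Σ (O − E)² / E
  trichome-bearing: (1578 − 1597.5)² / 1597.5 = 0.2380
  glabrous: (552 − 532.5)² / 532.5 = 0.7141
χ² = 0.2380 + 0.7141 = 0.9521 ≈ 0.952
Degrees of freedom = 2 − 1 = 1; critical value at α = 0.05 is 3.841.
Since 0.952 < 3.841, we fail to reject the null hypothesis — the data are consistent with the 3:1 ratio.

0.952; consistent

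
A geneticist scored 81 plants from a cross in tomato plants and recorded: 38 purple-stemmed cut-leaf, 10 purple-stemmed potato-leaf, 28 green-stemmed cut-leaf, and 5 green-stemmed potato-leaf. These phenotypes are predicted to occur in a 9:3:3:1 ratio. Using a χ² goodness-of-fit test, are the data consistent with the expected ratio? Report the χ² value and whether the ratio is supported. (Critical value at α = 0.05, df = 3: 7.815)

13.837; not consistent

Total ratio parts = 16. Expected numbers out of 81:
  purple-stemmed cut-leaf: 81 × 9/16 = 45.5625
  purple-stemmed potato-leaf: 81 × 3/16 = 15.1875
  green-stemmed cut-leaf: 81 × 3/16 = 15.1875
  green-stemmed potato-leaf: 81 × 1/16 = 5.0625
χ² = Σ (O − E)² / E
  purple-stemmed cut-leaf: (38 − 45.5625)² / 45.5625 = 1.2552
  purple-stemmed potato-leaf: (10 − 15.1875)² / 15.1875 = 1.7719
  green-stemmed cut-leaf: (28 − 15.1875)² / 15.1875 = 10.8089
  green-stemmed potato-leaf: (5 − 5.0625)² / 5.0625 = 0.0008
χ² = 1.2552 + 1.7719 + 10.8089 + 0.0008 = 13.8368 ≈ 13.837
Degrees of freedom = 4 − 1 = 3; critical value at α = 0.05 is 7.815.
Since 13.837 > 7.815, we reject the null hypothesis — the data do not fit the 9:3:3:1 ratio.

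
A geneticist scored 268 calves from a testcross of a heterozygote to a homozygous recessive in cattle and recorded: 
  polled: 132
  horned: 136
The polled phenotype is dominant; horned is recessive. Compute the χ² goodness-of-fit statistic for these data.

A testcross of a heterozygote (Aa × aa) gives a 1:1 phenotypic ratio.
The 1:1 ratio has 2 parts, so with N = 268 the expected counts are:
  polled: 268 × 1/2 = 134
  horned: 268 × 1/2 = 134
χ² = Σ (O − E)² / E
  polled: (132 − 134)² / 134 = 0.0299
  horned: (136 − 134)² / 134 = 0.0299
χ² = 0.0299 + 0.0299 = 0.0598 ≈ 0.060

0.060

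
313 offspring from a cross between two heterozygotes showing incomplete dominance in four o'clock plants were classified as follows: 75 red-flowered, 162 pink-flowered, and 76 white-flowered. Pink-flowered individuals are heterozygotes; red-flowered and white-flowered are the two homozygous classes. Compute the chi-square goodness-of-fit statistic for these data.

0.393

With incomplete dominance, a heterozygote × heterozygote cross gives a 1:2:1 phenotypic ratio.
Under the 1:2:1 hypothesis (Σ ratio = 4, N = 313):
  red-flowered: 313 × 1/4 = 78.25
  pink-flowered: 313 × 2/4 = 156.5
  white-flowered: 313 × 1/4 = 78.25
χ² = Σ (O − E)² / E
  red-flowered: (75 − 78.25)² / 78.25 = 0.1350
  pink-flowered: (162 − 156.5)² / 156.5 = 0.1933
  white-flowered: (76 − 78.25)² / 78.25 = 0.0647
χ² = 0.1350 + 0.1933 + 0.0647 = 0.393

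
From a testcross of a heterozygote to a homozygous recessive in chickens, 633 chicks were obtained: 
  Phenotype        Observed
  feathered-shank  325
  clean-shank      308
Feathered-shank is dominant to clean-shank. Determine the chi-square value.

A testcross of a heterozygote (Aa × aa) gives a 1:1 phenotypic ratio.
Expected counts for N = 633 under a 1:1 ratio (total parts = 2):
  feathered-shank: 633 × 1/2 = 316.5
  clean-shank: 633 × 1/2 = 316.5
χ² = Σ (O − E)² / E
  feathered-shank: (325 − 316.5)² / 316.5 = 0.2283
  clean-shank: (308 − 316.5)² / 316.5 = 0.2283
χ² = 0.2283 + 0.2283 = 0.4566 ≈ 0.457

0.457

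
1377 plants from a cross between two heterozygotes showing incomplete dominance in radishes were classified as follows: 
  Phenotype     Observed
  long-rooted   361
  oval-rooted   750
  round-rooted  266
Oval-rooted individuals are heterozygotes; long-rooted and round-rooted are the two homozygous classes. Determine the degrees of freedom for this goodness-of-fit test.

With incomplete dominance, a heterozygote × heterozygote cross gives a 1:2:1 phenotypic ratio.
A goodness-of-fit test with 3 phenotype classes has df = 3 − 1 = 2.

2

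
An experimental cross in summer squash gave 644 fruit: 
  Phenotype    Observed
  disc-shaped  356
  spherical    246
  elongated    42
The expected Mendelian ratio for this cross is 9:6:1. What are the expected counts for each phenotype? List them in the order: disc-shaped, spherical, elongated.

362.25, 241.5, 40.25

Expected counts for N = 644 under a 9:6:1 ratio (total parts = 16):
  disc-shaped: 644 × 9/16 = 362.25
  spherical: 644 × 6/16 = 241.5
  elongated: 644 × 1/16 = 40.25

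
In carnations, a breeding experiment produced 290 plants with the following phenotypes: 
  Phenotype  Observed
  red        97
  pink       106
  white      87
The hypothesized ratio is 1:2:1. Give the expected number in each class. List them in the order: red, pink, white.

The 1:2:1 ratio has 4 parts, so with N = 290 the expected counts are:
  red: 290 × 1/4 = 72.5
  pink: 290 × 2/4 = 145
  white: 290 × 1/4 = 72.5

72.5, 145, 72.5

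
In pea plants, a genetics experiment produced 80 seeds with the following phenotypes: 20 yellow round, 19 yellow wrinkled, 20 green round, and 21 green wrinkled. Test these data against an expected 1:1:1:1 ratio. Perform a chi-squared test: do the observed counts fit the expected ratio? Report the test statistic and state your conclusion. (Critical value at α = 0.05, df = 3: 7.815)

0.100; consistent

Expected counts for N = 80 under a 1:1:1:1 ratio (total parts = 4):
  yellow round: 80 × 1/4 = 20
  yellow wrinkled: 80 × 1/4 = 20
  green round: 80 × 1/4 = 20
  green wrinkled: 80 × 1/4 = 20
χ² = Σ (O − E)² / E
  yellow round: (20 − 20)² / 20 = 0.0000
  yellow wrinkled: (19 − 20)² / 20 = 0.0500
  green round: (20 − 20)² / 20 = 0.0000
  green wrinkled: (21 − 20)² / 20 = 0.0500
χ² = 0.0000 + 0.0500 + 0.0000 + 0.0500 = 0.100
Degrees of freedom = 4 − 1 = 3; critical value at α = 0.05 is 7.815.
Since 0.100 < 7.815, we fail to reject the null hypothesis — the data are consistent with the 1:1:1:1 ratio.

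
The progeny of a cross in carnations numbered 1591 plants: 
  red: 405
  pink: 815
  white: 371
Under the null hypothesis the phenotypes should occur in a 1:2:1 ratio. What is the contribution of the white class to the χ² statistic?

1.799

Under the 1:2:1 hypothesis (Σ ratio = 4, N = 1591):
  red: 1591 × 1/4 = 397.75
  pink: 1591 × 2/4 = 795.5
  white: 1591 × 1/4 = 397.75
Contribution of white: (371 − 397.75)² / 397.75 = 1.7990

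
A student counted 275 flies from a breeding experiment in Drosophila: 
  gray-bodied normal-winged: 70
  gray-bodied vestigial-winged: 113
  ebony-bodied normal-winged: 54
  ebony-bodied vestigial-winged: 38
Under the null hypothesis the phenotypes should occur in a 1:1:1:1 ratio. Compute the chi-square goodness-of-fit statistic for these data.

45.422

The 1:1:1:1 ratio has 4 parts, so with N = 275 the expected counts are:
  gray-bodied normal-winged: 275 × 1/4 = 68.75
  gray-bodied vestigial-winged: 275 × 1/4 = 68.75
  ebony-bodied normal-winged: 275 × 1/4 = 68.75
  ebony-bodied vestigial-winged: 275 × 1/4 = 68.75
χ² = Σ (O − E)² / E
  gray-bodied normal-winged: (70 − 68.75)² / 68.75 = 0.0227
  gray-bodied vestigial-winged: (113 − 68.75)² / 68.75 = 28.4809
  ebony-bodied normal-winged: (54 − 68.75)² / 68.75 = 3.1645
  ebony-bodied vestigial-winged: (38 − 68.75)² / 68.75 = 13.7536
χ² = 0.0227 + 28.4809 + 3.1645 + 13.7536 = 45.4217 ≈ 45.422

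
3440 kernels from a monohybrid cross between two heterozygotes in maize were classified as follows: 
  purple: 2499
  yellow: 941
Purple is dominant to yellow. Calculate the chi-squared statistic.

10.172

For a monohybrid cross between heterozygotes with complete dominance, the expected phenotypic ratio is 3:1.
Under the 3:1 hypothesis (Σ ratio = 4, N = 3440):
  purple: 3440 × 3/4 = 2580
  yellow: 3440 × 1/4 = 860
χ² = Σ (O − E)² / E
  purple: (2499 − 2580)² / 2580 = 2.5430
  yellow: (941 − 860)² / 860 = 7.6291
χ² = 2.5430 + 7.6291 = 10.1721 ≈ 10.172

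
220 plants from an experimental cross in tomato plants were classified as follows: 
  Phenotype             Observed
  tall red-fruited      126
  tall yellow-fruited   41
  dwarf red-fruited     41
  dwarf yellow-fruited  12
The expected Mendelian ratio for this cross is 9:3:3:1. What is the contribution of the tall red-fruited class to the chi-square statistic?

0.041

The 9:3:3:1 ratio has 16 parts, so with N = 220 the expected counts are:
  tall red-fruited: 220 × 9/16 = 123.75
  tall yellow-fruited: 220 × 3/16 = 41.25
  dwarf red-fruited: 220 × 3/16 = 41.25
  dwarf yellow-fruited: 220 × 1/16 = 13.75
Contribution of tall red-fruited: (126 − 123.75)² / 123.75 = 0.0409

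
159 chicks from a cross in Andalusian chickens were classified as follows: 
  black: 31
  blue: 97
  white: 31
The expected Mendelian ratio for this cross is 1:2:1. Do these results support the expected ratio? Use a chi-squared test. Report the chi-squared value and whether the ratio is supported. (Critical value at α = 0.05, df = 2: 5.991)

The 1:2:1 ratio has 4 parts, so with N = 159 the expected counts are:
  black: 159 × 1/4 = 39.75
  blue: 159 × 2/4 = 79.5
  white: 159 × 1/4 = 39.75
χ² = Σ (O − E)² / E
  black: (31 − 39.75)² / 39.75 = 1.9261
  blue: (97 − 79.5)² / 79.5 = 3.8522
  white: (31 − 39.75)² / 39.75 = 1.9261
χ² = 1.9261 + 3.8522 + 1.9261 = 7.7044 ≈ 7.704
Degrees of freedom = 3 − 1 = 2; critical value at α = 0.05 is 5.991.
Since 7.704 > 5.991, we reject the null hypothesis — the data do not fit the 1:2:1 ratio.

7.704; not consistent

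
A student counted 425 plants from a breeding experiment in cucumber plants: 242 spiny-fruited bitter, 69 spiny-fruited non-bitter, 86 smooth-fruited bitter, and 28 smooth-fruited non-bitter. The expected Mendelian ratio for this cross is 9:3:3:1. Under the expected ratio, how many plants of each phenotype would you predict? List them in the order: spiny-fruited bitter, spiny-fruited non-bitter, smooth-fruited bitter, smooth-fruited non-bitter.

Expected counts for N = 425 under a 9:3:3:1 ratio (total parts = 16):
  spiny-fruited bitter: 425 × 9/16 = 239.0625
  spiny-fruited non-bitter: 425 × 3/16 = 79.6875
  smooth-fruited bitter: 425 × 3/16 = 79.6875
  smooth-fruited non-bitter: 425 × 1/16 = 26.5625

239.0625, 79.6875, 79.6875, 26.5625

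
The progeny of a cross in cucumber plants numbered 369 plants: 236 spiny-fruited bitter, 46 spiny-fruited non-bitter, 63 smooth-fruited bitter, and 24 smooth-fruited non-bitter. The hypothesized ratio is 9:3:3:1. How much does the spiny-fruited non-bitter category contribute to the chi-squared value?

7.771

The 9:3:3:1 ratio has 16 parts, so with N = 369 the expected counts are:
  spiny-fruited bitter: 369 × 9/16 = 207.5625
  spiny-fruited non-bitter: 369 × 3/16 = 69.1875
  smooth-fruited bitter: 369 × 3/16 = 69.1875
  smooth-fruited non-bitter: 369 × 1/16 = 23.0625
Contribution of spiny-fruited non-bitter: (46 − 69.1875)² / 69.1875 = 7.7711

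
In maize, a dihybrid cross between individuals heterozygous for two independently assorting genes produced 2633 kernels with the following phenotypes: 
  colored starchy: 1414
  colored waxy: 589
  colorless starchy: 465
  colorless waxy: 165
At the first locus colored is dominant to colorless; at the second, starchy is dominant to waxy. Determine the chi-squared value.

23.106

A dihybrid F₂ with independent assortment and complete dominance at both loci gives a 9:3:3:1 phenotypic ratio.
Expected counts for N = 2633 under a 9:3:3:1 ratio (total parts = 16):
  colored starchy: 2633 × 9/16 = 1481.0625
  colored waxy: 2633 × 3/16 = 493.6875
  colorless starchy: 2633 × 3/16 = 493.6875
  colorless waxy: 2633 × 1/16 = 164.5625
χ² = Σ (O − E)² / E
  colored starchy: (1414 − 1481.0625)² / 1481.0625 = 3.0366
  colored waxy: (589 − 493.6875)² / 493.6875 = 18.4013
  colorless starchy: (465 − 493.6875)² / 493.6875 = 1.6670
  colorless waxy: (165 − 164.5625)² / 164.5625 = 0.0012
χ² = 3.0366 + 18.4013 + 1.6670 + 0.0012 = 23.1061 ≈ 23.106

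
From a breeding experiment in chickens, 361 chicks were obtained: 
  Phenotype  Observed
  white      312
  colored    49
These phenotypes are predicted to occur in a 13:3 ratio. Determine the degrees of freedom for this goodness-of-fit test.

1

A goodness-of-fit test with 2 phenotype classes has df = 2 − 1 = 1.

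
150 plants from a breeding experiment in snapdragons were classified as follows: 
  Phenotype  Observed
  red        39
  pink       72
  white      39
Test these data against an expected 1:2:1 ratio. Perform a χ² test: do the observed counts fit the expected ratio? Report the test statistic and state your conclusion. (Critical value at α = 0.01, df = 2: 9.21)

0.240; consistent

Total ratio parts = 4. Expected numbers out of 150:
  red: 150 × 1/4 = 37.5
  pink: 150 × 2/4 = 75
  white: 150 × 1/4 = 37.5
χ² = Σ (O − E)² / E
  red: (39 − 37.5)² / 37.5 = 0.0600
  pink: (72 − 75)² / 75 = 0.1200
  white: (39 − 37.5)² / 37.5 = 0.0600
χ² = 0.0600 + 0.1200 + 0.0600 = 0.240
Degrees of freedom = 3 − 1 = 2; critical value at α = 0.01 is 9.21.
Since 0.240 < 9.21, we fail to reject the null hypothesis — the data are consistent with the 1:2:1 ratio.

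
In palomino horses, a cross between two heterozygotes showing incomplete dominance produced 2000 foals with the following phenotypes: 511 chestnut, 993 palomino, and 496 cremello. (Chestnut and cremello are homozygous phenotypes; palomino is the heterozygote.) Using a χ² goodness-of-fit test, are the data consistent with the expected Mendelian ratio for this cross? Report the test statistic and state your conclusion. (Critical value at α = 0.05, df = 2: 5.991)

With incomplete dominance, a heterozygote × heterozygote cross gives a 1:2:1 phenotypic ratio.
Under the 1:2:1 hypothesis (Σ ratio = 4, N = 2000):
  chestnut: 2000 × 1/4 = 500
  palomino: 2000 × 2/4 = 1000
  cremello: 2000 × 1/4 = 500
χ² = Σ (O − E)² / E
  chestnut: (511 − 500)² / 500 = 0.2420
  palomino: (993 − 1000)² / 1000 = 0.0490
  cremello: (496 − 500)² / 500 = 0.0320
χ² = 0.2420 + 0.0490 + 0.0320 = 0.323
Degrees of freedom = 3 − 1 = 2; critical value at α = 0.05 is 5.991.
Since 0.323 < 5.991, we fail to reject the null hypothesis — the data are consistent with the 1:2:1 ratio.

0.323; consistent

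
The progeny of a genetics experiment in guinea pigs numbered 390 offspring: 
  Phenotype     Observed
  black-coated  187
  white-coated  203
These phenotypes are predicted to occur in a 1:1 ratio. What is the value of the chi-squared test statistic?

0.656

The 1:1 ratio has 2 parts, so with N = 390 the expected counts are:
  black-coated: 390 × 1/2 = 195
  white-coated: 390 × 1/2 = 195
χ² = Σ (O − E)² / E
  black-coated: (187 − 195)² / 195 = 0.3282
  white-coated: (203 − 195)² / 195 = 0.3282
χ² = 0.3282 + 0.3282 = 0.6564 ≈ 0.656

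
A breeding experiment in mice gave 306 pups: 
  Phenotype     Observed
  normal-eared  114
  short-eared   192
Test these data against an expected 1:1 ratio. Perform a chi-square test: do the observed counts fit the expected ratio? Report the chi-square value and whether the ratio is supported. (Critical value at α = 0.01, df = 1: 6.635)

19.882; not consistent

The 1:1 ratio has 2 parts, so with N = 306 the expected counts are:
  normal-eared: 306 × 1/2 = 153
  short-eared: 306 × 1/2 = 153
χ² = Σ (O − E)² / E
  normal-eared: (114 − 153)² / 153 = 9.9412
  short-eared: (192 − 153)² / 153 = 9.9412
χ² = 9.9412 + 9.9412 = 19.8824 ≈ 19.882
Degrees of freedom = 2 − 1 = 1; critical value at α = 0.01 is 6.635.
Since 19.882 > 6.635, we reject the null hypothesis — the data do not fit the 1:1 ratio.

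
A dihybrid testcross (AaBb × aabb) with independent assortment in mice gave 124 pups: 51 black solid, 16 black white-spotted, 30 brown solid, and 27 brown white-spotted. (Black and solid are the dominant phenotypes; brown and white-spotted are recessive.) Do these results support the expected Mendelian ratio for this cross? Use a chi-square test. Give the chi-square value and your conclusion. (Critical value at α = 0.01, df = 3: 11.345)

A dihybrid testcross with independent assortment gives a 1:1:1:1 ratio.
The 1:1:1:1 ratio has 4 parts, so with N = 124 the expected counts are:
  black solid: 124 × 1/4 = 31
  black white-spotted: 124 × 1/4 = 31
  brown solid: 124 × 1/4 = 31
  brown white-spotted: 124 × 1/4 = 31
χ² = Σ (O − E)² / E
  black solid: (51 − 31)² / 31 = 12.9032
  black white-spotted: (16 − 31)² / 31 = 7.2581
  brown solid: (30 − 31)² / 31 = 0.0323
  brown white-spotted: (27 − 31)² / 31 = 0.5161
χ² = 12.9032 + 7.2581 + 0.0323 + 0.5161 = 20.7097 ≈ 20.710
Degrees of freedom = 4 − 1 = 3; critical value at α = 0.01 is 11.345.
Since 20.710 > 11.345, we reject the null hypothesis — the data do not fit the 1:1:1:1 ratio.

20.710; not consistent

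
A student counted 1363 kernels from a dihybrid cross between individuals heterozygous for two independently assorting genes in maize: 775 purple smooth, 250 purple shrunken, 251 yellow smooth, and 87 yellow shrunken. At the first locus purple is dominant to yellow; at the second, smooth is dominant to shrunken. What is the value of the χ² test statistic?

0.331

A dihybrid F₂ with independent assortment and complete dominance at both loci gives a 9:3:3:1 phenotypic ratio.
The 9:3:3:1 ratio has 16 parts, so with N = 1363 the expected counts are:
  purple smooth: 1363 × 9/16 = 766.6875
  purple shrunken: 1363 × 3/16 = 255.5625
  yellow smooth: 1363 × 3/16 = 255.5625
  yellow shrunken: 1363 × 1/16 = 85.1875
χ² = Σ (O − E)² / E
  purple smooth: (775 − 766.6875)² / 766.6875 = 0.0901
  purple shrunken: (250 − 255.5625)² / 255.5625 = 0.1211
  yellow smooth: (251 − 255.5625)² / 255.5625 = 0.0815
  yellow shrunken: (87 − 85.1875)² / 85.1875 = 0.0386
χ² = 0.0901 + 0.1211 + 0.0815 + 0.0386 = 0.3313 ≈ 0.331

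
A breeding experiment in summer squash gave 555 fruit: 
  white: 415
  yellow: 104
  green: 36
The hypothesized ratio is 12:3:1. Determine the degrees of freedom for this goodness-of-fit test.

A goodness-of-fit test with 3 phenotype classes has df = 3 − 1 = 2.

2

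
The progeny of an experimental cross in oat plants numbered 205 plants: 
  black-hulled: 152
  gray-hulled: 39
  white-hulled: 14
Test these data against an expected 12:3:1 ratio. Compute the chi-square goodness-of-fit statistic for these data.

0.138

The 12:3:1 ratio has 16 parts, so with N = 205 the expected counts are:
  black-hulled: 205 × 12/16 = 153.75
  gray-hulled: 205 × 3/16 = 38.4375
  white-hulled: 205 × 1/16 = 12.8125
χ² = Σ (O − E)² / E
  black-hulled: (152 − 153.75)² / 153.75 = 0.0199
  gray-hulled: (39 − 38.4375)² / 38.4375 = 0.0082
  white-hulled: (14 − 12.8125)² / 12.8125 = 0.1101
χ² = 0.0199 + 0.0082 + 0.1101 = 0.1382 ≈ 0.138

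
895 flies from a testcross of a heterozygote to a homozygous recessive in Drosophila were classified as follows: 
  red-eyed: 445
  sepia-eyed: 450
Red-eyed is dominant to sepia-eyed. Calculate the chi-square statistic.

0.028

A testcross of a heterozygote (Aa × aa) gives a 1:1 phenotypic ratio.
The 1:1 ratio has 2 parts, so with N = 895 the expected counts are:
  red-eyed: 895 × 1/2 = 447.5
  sepia-eyed: 895 × 1/2 = 447.5
χ² = Σ (O − E)² / E
  red-eyed: (445 − 447.5)² / 447.5 = 0.0140
  sepia-eyed: (450 − 447.5)² / 447.5 = 0.0140
χ² = 0.0140 + 0.0140 = 0.028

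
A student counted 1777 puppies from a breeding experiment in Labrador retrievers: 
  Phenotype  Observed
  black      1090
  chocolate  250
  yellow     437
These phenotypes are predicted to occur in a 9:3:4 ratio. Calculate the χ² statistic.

The 9:3:4 ratio has 16 parts, so with N = 1777 the expected counts are:
  black: 1777 × 9/16 = 999.5625
  chocolate: 1777 × 3/16 = 333.1875
  yellow: 1777 × 4/16 = 444.25
χ² = Σ (O − E)² / E
  black: (1090 − 999.5625)² / 999.5625 = 8.1825
  chocolate: (250 − 333.1875)² / 333.1875 = 20.7696
  yellow: (437 − 444.25)² / 444.25 = 0.1183
χ² = 8.1825 + 20.7696 + 0.1183 = 29.0704 ≈ 29.070

29.070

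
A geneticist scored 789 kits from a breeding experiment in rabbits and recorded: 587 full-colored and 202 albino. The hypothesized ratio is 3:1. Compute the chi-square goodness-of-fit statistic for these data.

Expected counts for N = 789 under a 3:1 ratio (total parts = 4):
  full-colored: 789 × 3/4 = 591.75
  albino: 789 × 1/4 = 197.25
χ² = Σ (O − E)² / E
  full-colored: (587 − 591.75)² / 591.75 = 0.0381
  albino: (202 − 197.25)² / 197.25 = 0.1144
χ² = 0.0381 + 0.1144 = 0.1525 ≈ 0.153

0.153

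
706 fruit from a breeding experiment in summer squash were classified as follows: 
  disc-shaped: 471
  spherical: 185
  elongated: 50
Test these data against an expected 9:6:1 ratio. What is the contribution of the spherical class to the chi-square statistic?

24.023

The 9:6:1 ratio has 16 parts, so with N = 706 the expected counts are:
  disc-shaped: 706 × 9/16 = 397.125
  spherical: 706 × 6/16 = 264.75
  elongated: 706 × 1/16 = 44.125
Contribution of spherical: (185 − 264.75)² / 264.75 = 24.0229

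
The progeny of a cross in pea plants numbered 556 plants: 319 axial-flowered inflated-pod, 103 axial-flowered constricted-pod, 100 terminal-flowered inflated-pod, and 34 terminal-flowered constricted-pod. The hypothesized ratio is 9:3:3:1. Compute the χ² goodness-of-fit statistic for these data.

Total ratio parts = 16. Expected numbers out of 556:
  axial-flowered inflated-pod: 556 × 9/16 = 312.75
  axial-flowered constricted-pod: 556 × 3/16 = 104.25
  terminal-flowered inflated-pod: 556 × 3/16 = 104.25
  terminal-flowered constricted-pod: 556 × 1/16 = 34.75
χ² = Σ (O − E)² / E
  axial-flowered inflated-pod: (319 − 312.75)² / 312.75 = 0.1249
  axial-flowered constricted-pod: (103 − 104.25)² / 104.25 = 0.0150
  terminal-flowered inflated-pod: (100 − 104.25)² / 104.25 = 0.1733
  terminal-flowered constricted-pod: (34 − 34.75)² / 34.75 = 0.0162
χ² = 0.1249 + 0.0150 + 0.1733 + 0.0162 = 0.3294 ≈ 0.329

0.329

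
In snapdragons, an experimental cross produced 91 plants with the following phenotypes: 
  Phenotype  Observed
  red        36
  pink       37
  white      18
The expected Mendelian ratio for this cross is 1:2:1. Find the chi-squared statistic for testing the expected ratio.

10.297

Total ratio parts = 4. Expected numbers out of 91:
  red: 91 × 1/4 = 22.75
  pink: 91 × 2/4 = 45.5
  white: 91 × 1/4 = 22.75
χ² = Σ (O − E)² / E
  red: (36 − 22.75)² / 22.75 = 7.7170
  pink: (37 − 45.5)² / 45.5 = 1.5879
  white: (18 − 22.75)² / 22.75 = 0.9918
χ² = 7.7170 + 1.5879 + 0.9918 = 10.2967 ≈ 10.297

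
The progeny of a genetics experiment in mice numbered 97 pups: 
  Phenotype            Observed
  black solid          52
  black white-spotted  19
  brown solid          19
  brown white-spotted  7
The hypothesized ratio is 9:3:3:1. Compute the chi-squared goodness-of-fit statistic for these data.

0.338

The 9:3:3:1 ratio has 16 parts, so with N = 97 the expected counts are:
  black solid: 97 × 9/16 = 54.5625
  black white-spotted: 97 × 3/16 = 18.1875
  brown solid: 97 × 3/16 = 18.1875
  brown white-spotted: 97 × 1/16 = 6.0625
χ² = Σ (O − E)² / E
  black solid: (52 − 54.5625)² / 54.5625 = 0.1203
  black white-spotted: (19 − 18.1875)² / 18.1875 = 0.0363
  brown solid: (19 − 18.1875)² / 18.1875 = 0.0363
  brown white-spotted: (7 − 6.0625)² / 6.0625 = 0.1450
χ² = 0.1203 + 0.0363 + 0.0363 + 0.1450 = 0.3379 ≈ 0.338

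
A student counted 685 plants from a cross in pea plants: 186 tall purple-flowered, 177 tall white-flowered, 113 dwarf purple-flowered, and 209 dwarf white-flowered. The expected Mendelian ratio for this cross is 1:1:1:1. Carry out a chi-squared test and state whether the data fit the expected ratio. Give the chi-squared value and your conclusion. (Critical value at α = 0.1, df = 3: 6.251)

Total ratio parts = 4. Expected numbers out of 685:
  tall purple-flowered: 685 × 1/4 = 171.25
  tall white-flowered: 685 × 1/4 = 171.25
  dwarf purple-flowered: 685 × 1/4 = 171.25
  dwarf white-flowered: 685 × 1/4 = 171.25
χ² = Σ (O − E)² / E
  tall purple-flowered: (186 − 171.25)² / 171.25 = 1.2704
  tall white-flowered: (177 − 171.25)² / 171.25 = 0.1931
  dwarf purple-flowered: (113 − 171.25)² / 171.25 = 19.8135
  dwarf white-flowered: (209 − 171.25)² / 171.25 = 8.3215
χ² = 1.2704 + 0.1931 + 19.8135 + 8.3215 = 29.5985 ≈ 29.599
Degrees of freedom = 4 − 1 = 3; critical value at α = 0.1 is 6.251.
Since 29.599 > 6.251, we reject the null hypothesis — the data do not fit the 1:1:1:1 ratio.

29.599; not consistent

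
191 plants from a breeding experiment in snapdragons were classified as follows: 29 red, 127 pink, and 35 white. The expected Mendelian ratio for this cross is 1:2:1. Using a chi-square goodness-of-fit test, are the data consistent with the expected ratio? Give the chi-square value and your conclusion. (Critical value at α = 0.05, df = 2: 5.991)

21.157; not consistent

Total ratio parts = 4. Expected numbers out of 191:
  red: 191 × 1/4 = 47.75
  pink: 191 × 2/4 = 95.5
  white: 191 × 1/4 = 47.75
χ² = Σ (O − E)² / E
  red: (29 − 47.75)² / 47.75 = 7.3626
  pink: (127 − 95.5)² / 95.5 = 10.3901
  white: (35 − 47.75)² / 47.75 = 3.4045
χ² = 7.3626 + 10.3901 + 3.4045 = 21.1572 ≈ 21.157
Degrees of freedom = 3 − 1 = 2; critical value at α = 0.05 is 5.991.
Since 21.157 > 5.991, we reject the null hypothesis — the data do not fit the 1:2:1 ratio.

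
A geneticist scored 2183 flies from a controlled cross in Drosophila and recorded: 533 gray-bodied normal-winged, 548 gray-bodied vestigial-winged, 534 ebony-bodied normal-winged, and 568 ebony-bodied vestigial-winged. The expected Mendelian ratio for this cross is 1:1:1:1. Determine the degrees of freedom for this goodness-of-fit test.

A goodness-of-fit test with 4 phenotype classes has df = 4 − 1 = 3.

3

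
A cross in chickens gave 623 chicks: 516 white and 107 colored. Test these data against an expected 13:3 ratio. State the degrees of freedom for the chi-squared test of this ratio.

A goodness-of-fit test with 2 phenotype classes has df = 2 − 1 = 1.

1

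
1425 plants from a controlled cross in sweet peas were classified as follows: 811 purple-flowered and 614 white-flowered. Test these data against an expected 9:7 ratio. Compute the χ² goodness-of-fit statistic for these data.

Total ratio parts = 16. Expected numbers out of 1425:
  purple-flowered: 1425 × 9/16 = 801.5625
  white-flowered: 1425 × 7/16 = 623.4375
χ² = Σ (O − E)² / E
  purple-flowered: (811 − 801.5625)² / 801.5625 = 0.1111
  white-flowered: (614 − 623.4375)² / 623.4375 = 0.1429
χ² = 0.1111 + 0.1429 = 0.254

0.254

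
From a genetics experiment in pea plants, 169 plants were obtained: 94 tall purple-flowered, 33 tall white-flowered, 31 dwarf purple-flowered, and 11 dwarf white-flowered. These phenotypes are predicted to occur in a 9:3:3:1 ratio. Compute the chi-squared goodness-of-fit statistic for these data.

0.099

The 9:3:3:1 ratio has 16 parts, so with N = 169 the expected counts are:
  tall purple-flowered: 169 × 9/16 = 95.0625
  tall white-flowered: 169 × 3/16 = 31.6875
  dwarf purple-flowered: 169 × 3/16 = 31.6875
  dwarf white-flowered: 169 × 1/16 = 10.5625
χ² = Σ (O − E)² / E
  tall purple-flowered: (94 − 95.0625)² / 95.0625 = 0.0119
  tall white-flowered: (33 − 31.6875)² / 31.6875 = 0.0544
  dwarf purple-flowered: (31 − 31.6875)² / 31.6875 = 0.0149
  dwarf white-flowered: (11 − 10.5625)² / 10.5625 = 0.0181
χ² = 0.0119 + 0.0544 + 0.0149 + 0.0181 = 0.0993 ≈ 0.099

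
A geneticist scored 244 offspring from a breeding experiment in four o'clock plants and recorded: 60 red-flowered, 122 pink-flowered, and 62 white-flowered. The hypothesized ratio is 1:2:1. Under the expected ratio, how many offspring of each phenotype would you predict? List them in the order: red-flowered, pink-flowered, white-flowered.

The 1:2:1 ratio has 4 parts, so with N = 244 the expected counts are:
  red-flowered: 244 × 1/4 = 61
  pink-flowered: 244 × 2/4 = 122
  white-flowered: 244 × 1/4 = 61

61, 122, 61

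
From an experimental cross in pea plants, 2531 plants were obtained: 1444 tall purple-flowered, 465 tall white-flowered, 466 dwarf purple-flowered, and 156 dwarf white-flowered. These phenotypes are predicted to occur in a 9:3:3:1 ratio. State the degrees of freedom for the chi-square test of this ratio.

A goodness-of-fit test with 4 phenotype classes has df = 4 − 1 = 3.

3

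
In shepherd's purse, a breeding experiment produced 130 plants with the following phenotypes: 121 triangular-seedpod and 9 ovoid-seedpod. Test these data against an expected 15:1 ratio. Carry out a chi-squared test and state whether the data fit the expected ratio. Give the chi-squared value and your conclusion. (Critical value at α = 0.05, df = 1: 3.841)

The 15:1 ratio has 16 parts, so with N = 130 the expected counts are:
  triangular-seedpod: 130 × 15/16 = 121.875
  ovoid-seedpod: 130 × 1/16 = 8.125
χ² = Σ (O − E)² / E
  triangular-seedpod: (121 − 121.875)² / 121.875 = 0.0063
  ovoid-seedpod: (9 − 8.125)² / 8.125 = 0.0942
χ² = 0.0063 + 0.0942 = 0.1005 ≈ 0.101
Degrees of freedom = 2 − 1 = 1; critical value at α = 0.05 is 3.841.
Since 0.101 < 3.841, we fail to reject the null hypothesis — the data are consistent with the 15:1 ratio.

0.101; consistent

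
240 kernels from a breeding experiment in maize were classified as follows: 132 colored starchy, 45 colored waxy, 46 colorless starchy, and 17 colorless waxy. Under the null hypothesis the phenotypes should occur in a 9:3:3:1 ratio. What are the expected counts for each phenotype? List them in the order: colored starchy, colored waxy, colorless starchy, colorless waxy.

Under the 9:3:3:1 hypothesis (Σ ratio = 16, N = 240):
  colored starchy: 240 × 9/16 = 135
  colored waxy: 240 × 3/16 = 45
  colorless starchy: 240 × 3/16 = 45
  colorless waxy: 240 × 1/16 = 15

135, 45, 45, 15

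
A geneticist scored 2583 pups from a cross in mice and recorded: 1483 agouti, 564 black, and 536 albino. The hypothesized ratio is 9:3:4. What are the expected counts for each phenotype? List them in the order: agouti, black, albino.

Total ratio parts = 16. Expected numbers out of 2583:
  agouti: 2583 × 9/16 = 1452.9375
  black: 2583 × 3/16 = 484.3125
  albino: 2583 × 4/16 = 645.75

1452.9375, 484.3125, 645.75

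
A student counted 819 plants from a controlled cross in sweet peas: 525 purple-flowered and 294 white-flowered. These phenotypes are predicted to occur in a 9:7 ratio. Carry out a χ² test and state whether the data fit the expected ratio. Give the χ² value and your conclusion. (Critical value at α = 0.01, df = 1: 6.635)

20.521; not consistent

Expected counts for N = 819 under a 9:7 ratio (total parts = 16):
  purple-flowered: 819 × 9/16 = 460.6875
  white-flowered: 819 × 7/16 = 358.3125
χ² = Σ (O − E)² / E
  purple-flowered: (525 − 460.6875)² / 460.6875 = 8.9781
  white-flowered: (294 − 358.3125)² / 358.3125 = 11.5433
χ² = 8.9781 + 11.5433 = 20.5214 ≈ 20.521
Degrees of freedom = 2 − 1 = 1; critical value at α = 0.01 is 6.635.
Since 20.521 > 6.635, we reject the null hypothesis — the data do not fit the 9:7 ratio.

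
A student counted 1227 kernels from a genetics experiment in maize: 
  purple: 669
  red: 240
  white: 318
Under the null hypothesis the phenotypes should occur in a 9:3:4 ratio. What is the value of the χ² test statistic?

1.492

Expected counts for N = 1227 under a 9:3:4 ratio (total parts = 16):
  purple: 1227 × 9/16 = 690.1875
  red: 1227 × 3/16 = 230.0625
  white: 1227 × 4/16 = 306.75
χ² = Σ (O − E)² / E
  purple: (669 − 690.1875)² / 690.1875 = 0.6504
  red: (240 − 230.0625)² / 230.0625 = 0.4292
  white: (318 − 306.75)² / 306.75 = 0.4126
χ² = 0.6504 + 0.4292 + 0.4126 = 1.4922 ≈ 1.492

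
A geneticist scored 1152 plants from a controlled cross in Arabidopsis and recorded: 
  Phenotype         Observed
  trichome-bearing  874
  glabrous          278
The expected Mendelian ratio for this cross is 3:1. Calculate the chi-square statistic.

0.463

Total ratio parts = 4. Expected numbers out of 1152:
  trichome-bearing: 1152 × 3/4 = 864
  glabrous: 1152 × 1/4 = 288
χ² = Σ (O − E)² / E
  trichome-bearing: (874 − 864)² / 864 = 0.1157
  glabrous: (278 − 288)² / 288 = 0.3472
χ² = 0.1157 + 0.3472 = 0.4629 ≈ 0.463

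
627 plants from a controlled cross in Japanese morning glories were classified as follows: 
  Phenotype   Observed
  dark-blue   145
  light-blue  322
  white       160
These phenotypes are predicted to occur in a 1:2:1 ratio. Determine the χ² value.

1.179

Expected counts for N = 627 under a 1:2:1 ratio (total parts = 4):
  dark-blue: 627 × 1/4 = 156.75
  light-blue: 627 × 2/4 = 313.5
  white: 627 × 1/4 = 156.75
χ² = Σ (O − E)² / E
  dark-blue: (145 − 156.75)² / 156.75 = 0.8808
  light-blue: (322 − 313.5)² / 313.5 = 0.2305
  white: (160 − 156.75)² / 156.75 = 0.0674
χ² = 0.8808 + 0.2305 + 0.0674 = 1.1787 ≈ 1.179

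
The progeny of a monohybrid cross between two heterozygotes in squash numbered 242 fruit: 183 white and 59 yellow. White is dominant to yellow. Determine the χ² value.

For a monohybrid cross between heterozygotes with complete dominance, the expected phenotypic ratio is 3:1.
Total ratio parts = 4. Expected numbers out of 242:
  white: 242 × 3/4 = 181.5
  yellow: 242 × 1/4 = 60.5
χ² = Σ (O − E)² / E
  white: (183 − 181.5)² / 181.5 = 0.0124
  yellow: (59 − 60.5)² / 60.5 = 0.0372
χ² = 0.0124 + 0.0372 = 0.0496 ≈ 0.050

0.050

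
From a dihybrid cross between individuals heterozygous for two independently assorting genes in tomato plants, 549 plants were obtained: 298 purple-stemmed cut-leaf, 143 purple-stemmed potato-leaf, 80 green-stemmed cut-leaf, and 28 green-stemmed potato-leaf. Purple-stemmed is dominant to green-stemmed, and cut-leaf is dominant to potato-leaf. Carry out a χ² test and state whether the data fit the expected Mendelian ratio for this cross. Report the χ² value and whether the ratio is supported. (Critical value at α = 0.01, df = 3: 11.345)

A dihybrid F₂ with independent assortment and complete dominance at both loci gives a 9:3:3:1 phenotypic ratio.
Under the 9:3:3:1 hypothesis (Σ ratio = 16, N = 549):
  purple-stemmed cut-leaf: 549 × 9/16 = 308.8125
  purple-stemmed potato-leaf: 549 × 3/16 = 102.9375
  green-stemmed cut-leaf: 549 × 3/16 = 102.9375
  green-stemmed potato-leaf: 549 × 1/16 = 34.3125
χ² = Σ (O − E)² / E
  purple-stemmed cut-leaf: (298 − 308.8125)² / 308.8125 = 0.3786
  purple-stemmed potato-leaf: (143 − 102.9375)² / 102.9375 = 15.5920
  green-stemmed cut-leaf: (80 − 102.9375)² / 102.9375 = 5.1111
  green-stemmed potato-leaf: (28 − 34.3125)² / 34.3125 = 1.1613
χ² = 0.3786 + 15.5920 + 5.1111 + 1.1613 = 22.243
Degrees of freedom = 4 − 1 = 3; critical value at α = 0.01 is 11.345.
Since 22.243 > 11.345, we reject the null hypothesis — the data do not fit the 9:3:3:1 ratio.

22.243; not consistent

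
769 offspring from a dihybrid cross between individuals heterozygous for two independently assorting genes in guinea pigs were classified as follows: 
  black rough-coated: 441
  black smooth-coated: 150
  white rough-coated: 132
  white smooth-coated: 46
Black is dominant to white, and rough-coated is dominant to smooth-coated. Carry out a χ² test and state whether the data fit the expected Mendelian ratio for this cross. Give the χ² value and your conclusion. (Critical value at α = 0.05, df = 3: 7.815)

1.518; consistent

A dihybrid F₂ with independent assortment and complete dominance at both loci gives a 9:3:3:1 phenotypic ratio.
Total ratio parts = 16. Expected numbers out of 769:
  black rough-coated: 769 × 9/16 = 432.5625
  black smooth-coated: 769 × 3/16 = 144.1875
  white rough-coated: 769 × 3/16 = 144.1875
  white smooth-coated: 769 × 1/16 = 48.0625
χ² = Σ (O − E)² / E
  black rough-coated: (441 − 432.5625)² / 432.5625 = 0.1646
  black smooth-coated: (150 − 144.1875)² / 144.1875 = 0.2343
  white rough-coated: (132 − 144.1875)² / 144.1875 = 1.0302
  white smooth-coated: (46 − 48.0625)² / 48.0625 = 0.0885
χ² = 0.1646 + 0.2343 + 1.0302 + 0.0885 = 1.5176 ≈ 1.518
Degrees of freedom = 4 − 1 = 3; critical value at α = 0.05 is 7.815.
Since 1.518 < 7.815, we fail to reject the null hypothesis — the data are consistent with the 9:3:3:1 ratio.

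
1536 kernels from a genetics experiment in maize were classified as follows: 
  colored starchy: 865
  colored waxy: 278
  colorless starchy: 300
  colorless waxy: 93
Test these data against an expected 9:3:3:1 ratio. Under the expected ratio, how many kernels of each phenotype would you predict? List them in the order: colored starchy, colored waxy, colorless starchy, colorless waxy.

864, 288, 288, 96

Under the 9:3:3:1 hypothesis (Σ ratio = 16, N = 1536):
  colored starchy: 1536 × 9/16 = 864
  colored waxy: 1536 × 3/16 = 288
  colorless starchy: 1536 × 3/16 = 288
  colorless waxy: 1536 × 1/16 = 96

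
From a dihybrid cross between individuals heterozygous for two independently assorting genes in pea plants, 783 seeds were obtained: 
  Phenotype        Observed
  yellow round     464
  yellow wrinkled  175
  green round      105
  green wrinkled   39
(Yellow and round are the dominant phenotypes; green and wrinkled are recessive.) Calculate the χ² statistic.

A dihybrid F₂ with independent assortment and complete dominance at both loci gives a 9:3:3:1 phenotypic ratio.
Under the 9:3:3:1 hypothesis (Σ ratio = 16, N = 783):
  yellow round: 783 × 9/16 = 440.4375
  yellow wrinkled: 783 × 3/16 = 146.8125
  green round: 783 × 3/16 = 146.8125
  green wrinkled: 783 × 1/16 = 48.9375
χ² = Σ (O − E)² / E
  yellow round: (464 − 440.4375)² / 440.4375 = 1.2605
  yellow wrinkled: (175 − 146.8125)² / 146.8125 = 5.4119
  green round: (105 − 146.8125)² / 146.8125 = 11.9083
  green wrinkled: (39 − 48.9375)² / 48.9375 = 2.0180
χ² = 1.2605 + 5.4119 + 11.9083 + 2.0180 = 20.5987 ≈ 20.599

20.599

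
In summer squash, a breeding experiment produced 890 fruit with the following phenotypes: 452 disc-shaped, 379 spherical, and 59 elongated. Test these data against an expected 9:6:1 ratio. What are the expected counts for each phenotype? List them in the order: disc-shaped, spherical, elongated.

Total ratio parts = 16. Expected numbers out of 890:
  disc-shaped: 890 × 9/16 = 500.625
  spherical: 890 × 6/16 = 333.75
  elongated: 890 × 1/16 = 55.625

500.625, 333.75, 55.625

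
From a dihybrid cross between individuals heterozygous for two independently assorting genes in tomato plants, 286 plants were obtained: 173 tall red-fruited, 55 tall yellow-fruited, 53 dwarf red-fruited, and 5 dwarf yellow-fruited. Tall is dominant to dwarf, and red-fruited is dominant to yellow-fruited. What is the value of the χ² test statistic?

A dihybrid F₂ with independent assortment and complete dominance at both loci gives a 9:3:3:1 phenotypic ratio.
Total ratio parts = 16. Expected numbers out of 286:
  tall red-fruited: 286 × 9/16 = 160.875
  tall yellow-fruited: 286 × 3/16 = 53.625
  dwarf red-fruited: 286 × 3/16 = 53.625
  dwarf yellow-fruited: 286 × 1/16 = 17.875
χ² = Σ (O − E)² / E
  tall red-fruited: (173 − 160.875)² / 160.875 = 0.9139
  tall yellow-fruited: (55 − 53.625)² / 53.625 = 0.0353
  dwarf red-fruited: (53 − 53.625)² / 53.625 = 0.0073
  dwarf yellow-fruited: (5 − 17.875)² / 17.875 = 9.2736
χ² = 0.9139 + 0.0353 + 0.0073 + 9.2736 = 10.2301 ≈ 10.230

10.230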